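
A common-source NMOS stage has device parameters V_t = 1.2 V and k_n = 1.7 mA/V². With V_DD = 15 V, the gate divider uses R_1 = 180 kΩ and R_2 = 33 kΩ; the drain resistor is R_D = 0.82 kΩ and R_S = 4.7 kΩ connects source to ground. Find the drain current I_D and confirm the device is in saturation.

I_D ≈ 0.15 mA

V_G = V_DD·R_2/(R_1+R_2) = 15×33/213 = 2.32 V.
Assume saturation: I_D = (k_n/2)(V_GS − V_t)² with V_GS = V_G − I_D·R_S = 2.32 − 4.7·I_D.
Substituting gives 18.8·I_D² − 9.98·I_D + 1.07 = 0, with roots I_D = 0.15 or 0.382 mA.
The root I_D = 0.382 mA gives V_GS = 0.53 V ≤ V_t, so take I_D = 0.15 mA.
Then V_GS = 1.62 V and V_DS = V_DD − I_D(R_D+R_S) = 15 − 0.15×5.52 = 14.2 V.
Saturation requires V_DS ≥ V_GS − V_t = 0.42 V; 14.2 ≥ 0.42 ✓.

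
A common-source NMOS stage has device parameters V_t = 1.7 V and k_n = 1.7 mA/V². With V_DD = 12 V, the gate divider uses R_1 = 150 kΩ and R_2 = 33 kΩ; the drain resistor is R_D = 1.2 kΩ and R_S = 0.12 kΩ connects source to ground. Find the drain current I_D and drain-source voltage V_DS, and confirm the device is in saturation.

I_D ≈ 0.17 mA, V_DS ≈ 12 V

V_G = V_DD·R_2/(R_1+R_2) = 12×33/183 = 2.16 V.
Assume saturation: I_D = (k_n/2)(V_GS − V_t)² with V_GS = V_G − I_D·R_S = 2.16 − 0.12·I_D.
Substituting gives 0.0122·I_D² − 1.09·I_D + 0.183 = 0, with roots I_D = 0.167 or 89.3 mA.
The root I_D = 89.3 mA gives V_GS = -8.55 V ≤ V_t, so take I_D = 0.167 mA.
Then V_GS = 2.14 V and V_DS = V_DD − I_D(R_D+R_S) = 12 − 0.167×1.32 = 11.8 V.
Saturation requires V_DS ≥ V_GS − V_t = 0.444 V; 11.8 ≥ 0.444 ✓.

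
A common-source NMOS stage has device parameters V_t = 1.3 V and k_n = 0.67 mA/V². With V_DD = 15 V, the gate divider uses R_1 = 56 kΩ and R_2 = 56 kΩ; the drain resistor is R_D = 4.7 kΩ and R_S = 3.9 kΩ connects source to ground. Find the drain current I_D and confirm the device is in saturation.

V_G = V_DD·R_2/(R_1+R_2) = 15×56/112 = 7.5 V.
Assume saturation: I_D = (k_n/2)(V_GS − V_t)² with V_GS = V_G − I_D·R_S = 7.5 − 3.9·I_D.
Substituting gives 5.1·I_D² − 17.2·I_D + 12.9 = 0, with roots I_D = 1.12 or 2.25 mA.
The root I_D = 2.25 mA gives V_GS = -1.29 V ≤ V_t, so take I_D = 1.12 mA.
Then V_GS = 3.13 V and V_DS = V_DD − I_D(R_D+R_S) = 15 − 1.12×8.6 = 5.36 V.
Saturation requires V_DS ≥ V_GS − V_t = 1.83 V; 5.36 ≥ 1.83 ✓.

I_D ≈ 1.1 mA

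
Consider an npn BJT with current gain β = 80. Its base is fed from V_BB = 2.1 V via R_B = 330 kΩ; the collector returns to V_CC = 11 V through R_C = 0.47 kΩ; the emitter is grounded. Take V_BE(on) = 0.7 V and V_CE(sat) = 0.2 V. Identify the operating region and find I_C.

Assume active. Base-emitter loop: I_B = (V_BB − V_BE)/R_B = (2.1 − 0.7)/330 = 0.00424 mA.
I_C = β·I_B = 80×0.00424 = 0.339 mA.
V_CE = V_CC − I_C·R_C = 11 − 0.339×0.47 = 10.8 V > V_CE(sat), so the active-region assumption holds.

active; I_C ≈ 0.34 mA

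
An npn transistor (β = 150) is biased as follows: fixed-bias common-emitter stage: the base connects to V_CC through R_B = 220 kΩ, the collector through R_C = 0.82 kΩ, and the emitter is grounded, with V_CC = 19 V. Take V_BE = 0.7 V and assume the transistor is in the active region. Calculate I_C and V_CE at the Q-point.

Base loop: V_CC = I_B·R_B + V_BE, so I_B = (19 − 0.7)/220 kΩ = 0.0832 mA.
In the active region I_C = β·I_B = 150 × 0.0832 = 12.5 mA.
Collector loop: V_CE = V_CC − I_C·R_C = 19 − 12.5×0.82 = 8.77 V.
Since V_CE = 8.77 V > V_CE(sat) ≈ 0.2 V, the transistor is in the active region as assumed.

I_C ≈ 12 mA, V_CE ≈ 8.8 V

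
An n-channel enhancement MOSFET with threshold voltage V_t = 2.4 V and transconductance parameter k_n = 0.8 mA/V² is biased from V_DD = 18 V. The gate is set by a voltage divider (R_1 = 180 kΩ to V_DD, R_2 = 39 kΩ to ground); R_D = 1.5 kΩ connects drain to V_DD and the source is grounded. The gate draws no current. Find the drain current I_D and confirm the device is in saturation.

V_G = V_DD·R_2/(R_1+R_2) = 18×39/219 = 3.21 V. With the source grounded, V_GS = V_G = 3.21 V.
Assume saturation: I_D = (k_n/2)(V_GS − V_t)² = (0.8/2)×(3.21 − 2.4)² = 0.4×0.805² = 0.26 mA.
V_DS = V_DD − I_D·R_D = 18 − 0.26×1.5 = 17.6 V.
Saturation requires V_DS ≥ V_GS − V_t = 0.805 V; 17.6 ≥ 0.805 ✓.

I_D ≈ 0.26 mA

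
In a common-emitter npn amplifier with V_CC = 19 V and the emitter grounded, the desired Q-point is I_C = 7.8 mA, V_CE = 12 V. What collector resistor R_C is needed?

R_C ≈ 0.9 kΩ

Collector loop: V_CC = I_C·R_C + V_CE.
R_C = (V_CC − V_CE)/I_C = (19 − 12)/7.8 = 0.897 kΩ.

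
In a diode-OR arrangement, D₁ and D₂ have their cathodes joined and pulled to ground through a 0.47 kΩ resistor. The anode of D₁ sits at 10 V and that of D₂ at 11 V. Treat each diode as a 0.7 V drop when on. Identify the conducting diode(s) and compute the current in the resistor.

Only D₂ conducts; I_R ≈ 22 mA

Assume both conduct. Then node N would need to be at both 10−0.7 = 9.3 V and 11−0.7 = 10.3 V, which is impossible.
Assume only D₂ conducts: V_N = 11 − 0.7 = 10.3 V, so I_R = 10.3/0.47 = 21.9 mA.
Check D₁: its anode-to-cathode voltage is 10 − 10.3 = -0.3 V < 0.7 V, so it is off. The assumption is consistent.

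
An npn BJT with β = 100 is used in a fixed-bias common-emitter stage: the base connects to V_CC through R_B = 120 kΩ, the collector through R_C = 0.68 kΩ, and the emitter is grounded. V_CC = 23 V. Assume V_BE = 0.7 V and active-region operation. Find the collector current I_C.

I_C ≈ 19 mA

Base loop: V_CC = I_B·R_B + V_BE, so I_B = (23 − 0.7)/120 kΩ = 0.186 mA.
In the active region I_C = β·I_B = 100 × 0.186 = 18.6 mA.
Collector loop: V_CE = V_CC − I_C·R_C = 23 − 18.6×0.68 = 10.4 V.
Since V_CE = 10.4 V > V_CE(sat) ≈ 0.2 V, the transistor is in the active region as assumed.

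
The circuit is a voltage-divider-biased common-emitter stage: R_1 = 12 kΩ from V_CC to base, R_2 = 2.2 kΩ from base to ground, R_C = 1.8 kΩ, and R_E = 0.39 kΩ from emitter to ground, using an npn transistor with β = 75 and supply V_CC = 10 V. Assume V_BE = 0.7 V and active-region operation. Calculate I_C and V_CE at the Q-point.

I_C ≈ 2 mA, V_CE ≈ 5.6 V

Thevenize the base divider: V_Th = V_CC·R_2/(R_1+R_2) = 10×2.2/14.2 = 1.55 V, R_Th = R_1‖R_2 = 1.86 kΩ.
Base-emitter loop: V_Th = I_B·R_Th + V_BE + (β+1)I_B·R_E, so I_B = (1.55 − 0.7) / (1.86 + 76×0.39) = 0.027 mA.
I_C = β·I_B = 75×0.027 = 2.02 mA, and I_E = (β+1)I_B = 2.05 mA.
V_CE = V_CC − I_C·R_C − I_E·R_E = 10 − 2.02×1.8 − 2.05×0.39 = 5.56 V.
V_CE = 5.56 V > 0.2 V confirms active-region operation.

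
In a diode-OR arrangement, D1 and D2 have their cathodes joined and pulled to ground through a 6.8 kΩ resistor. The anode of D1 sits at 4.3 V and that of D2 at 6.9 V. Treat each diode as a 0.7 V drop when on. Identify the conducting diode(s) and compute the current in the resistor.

Assume both conduct. Then node N would need to be at both 4.3−0.7 = 3.6 V and 6.9−0.7 = 6.2 V, which is impossible.
Assume only D2 conducts: V_N = 6.9 − 0.7 = 6.2 V, so I_R = 6.2/6.8 = 0.912 mA.
Check D1: its anode-to-cathode voltage is 4.3 − 6.2 = -1.9 V < 0.7 V, so it is off. The assumption is consistent.

Only D2 conducts; I_R ≈ 0.91 mA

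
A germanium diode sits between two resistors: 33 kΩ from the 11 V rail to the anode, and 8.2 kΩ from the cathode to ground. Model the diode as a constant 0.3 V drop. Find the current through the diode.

I ≈ 0.26 mA

The two resistors are in series with the diode, so KVL gives 11 = I·33 + 0.3 + I·8.2.
I = (11 − 0.3) / (33 + 8.2) kΩ = 10.7 / 41.2 = 0.26 mA.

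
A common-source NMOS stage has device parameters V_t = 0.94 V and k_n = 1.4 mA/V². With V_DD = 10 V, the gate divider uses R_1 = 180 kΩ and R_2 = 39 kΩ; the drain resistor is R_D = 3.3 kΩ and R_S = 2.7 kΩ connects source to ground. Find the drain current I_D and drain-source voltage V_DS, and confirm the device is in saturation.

V_G = V_DD·R_2/(R_1+R_2) = 10×39/219 = 1.78 V.
Assume saturation: I_D = (k_n/2)(V_GS − V_t)² with V_GS = V_G − I_D·R_S = 1.78 − 2.7·I_D.
Substituting gives 5.1·I_D² − 4.18·I_D + 0.495 = 0, with roots I_D = 0.144 or 0.675 mA.
The root I_D = 0.675 mA gives V_GS = -0.0421 V ≤ V_t, so take I_D = 0.144 mA.
Then V_GS = 1.39 V and V_DS = V_DD − I_D(R_D+R_S) = 10 − 0.144×6 = 9.14 V.
Saturation requires V_DS ≥ V_GS − V_t = 0.453 V; 9.14 ≥ 0.453 ✓.

I_D ≈ 0.14 mA, V_DS ≈ 9.1 V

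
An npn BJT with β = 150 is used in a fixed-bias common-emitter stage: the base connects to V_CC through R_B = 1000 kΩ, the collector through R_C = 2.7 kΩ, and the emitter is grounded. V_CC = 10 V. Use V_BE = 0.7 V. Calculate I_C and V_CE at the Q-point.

Base loop: V_CC = I_B·R_B + V_BE, so I_B = (10 − 0.7)/1000 kΩ = 0.0093 mA.
In the active region I_C = β·I_B = 150 × 0.0093 = 1.4 mA.
Collector loop: V_CE = V_CC − I_C·R_C = 10 − 1.4×2.7 = 6.23 V.
Since V_CE = 6.23 V > V_CE(sat) ≈ 0.2 V, the transistor is in the active region as assumed.

I_C ≈ 1.4 mA, V_CE ≈ 6.2 V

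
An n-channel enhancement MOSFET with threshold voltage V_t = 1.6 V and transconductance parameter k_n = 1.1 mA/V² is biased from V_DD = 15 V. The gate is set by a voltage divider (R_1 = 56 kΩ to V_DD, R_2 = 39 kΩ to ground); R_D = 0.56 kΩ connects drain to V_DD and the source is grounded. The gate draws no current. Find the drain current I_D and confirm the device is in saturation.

I_D ≈ 11 mA

V_G = V_DD·R_2/(R_1+R_2) = 15×39/95 = 6.16 V. With the source grounded, V_GS = V_G = 6.16 V.
Assume saturation: I_D = (k_n/2)(V_GS − V_t)² = (1.1/2)×(6.16 − 1.6)² = 0.55×4.56² = 11.4 mA.
V_DS = V_DD − I_D·R_D = 15 − 11.4×0.56 = 8.6 V.
Saturation requires V_DS ≥ V_GS − V_t = 4.56 V; 8.6 ≥ 4.56 ✓.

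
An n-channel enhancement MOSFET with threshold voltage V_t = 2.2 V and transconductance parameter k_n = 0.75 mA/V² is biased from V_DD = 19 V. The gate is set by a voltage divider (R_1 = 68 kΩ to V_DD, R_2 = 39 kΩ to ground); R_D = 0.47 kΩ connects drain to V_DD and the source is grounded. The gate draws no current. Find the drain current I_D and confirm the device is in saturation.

I_D ≈ 8.4 mA

V_G = V_DD·R_2/(R_1+R_2) = 19×39/107 = 6.93 V. With the source grounded, V_GS = V_G = 6.93 V.
Assume saturation: I_D = (k_n/2)(V_GS − V_t)² = (0.75/2)×(6.93 − 2.2)² = 0.375×4.73² = 8.37 mA.
V_DS = V_DD − I_D·R_D = 19 − 8.37×0.47 = 15.1 V.
Saturation requires V_DS ≥ V_GS − V_t = 4.73 V; 15.1 ≥ 4.73 ✓.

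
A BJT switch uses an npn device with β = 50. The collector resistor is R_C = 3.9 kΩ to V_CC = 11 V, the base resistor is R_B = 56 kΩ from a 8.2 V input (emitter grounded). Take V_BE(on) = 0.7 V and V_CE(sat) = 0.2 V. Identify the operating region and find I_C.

saturation; I_C ≈ 2.8 mA

Assume active: I_B = (8.2 − 0.7)/56 = 0.134 mA, giving I_C = β·I_B = 6.7 mA.
But then V_CE = 11 − 6.7×3.9 = -15.1 V < V_CE(sat) = 0.2 V — impossible in the active region.
So the transistor is saturated. With V_CE = 0.2 V, I_C = (V_CC − 0.2)/R_C = 10.8/3.9 = 2.77 mA.
Check: β·I_B = 6.7 mA > I_C = 2.77 mA, confirming saturation.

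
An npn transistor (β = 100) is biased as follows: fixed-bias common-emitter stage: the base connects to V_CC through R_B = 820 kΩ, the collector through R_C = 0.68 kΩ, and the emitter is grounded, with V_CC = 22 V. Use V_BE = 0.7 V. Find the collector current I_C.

Base loop: V_CC = I_B·R_B + V_BE, so I_B = (22 − 0.7)/820 kΩ = 0.026 mA.
In the active region I_C = β·I_B = 100 × 0.026 = 2.6 mA.
Collector loop: V_CE = V_CC − I_C·R_C = 22 − 2.6×0.68 = 20.2 V.
Since V_CE = 20.2 V > V_CE(sat) ≈ 0.2 V, the transistor is in the active region as assumed.

I_C ≈ 2.6 mA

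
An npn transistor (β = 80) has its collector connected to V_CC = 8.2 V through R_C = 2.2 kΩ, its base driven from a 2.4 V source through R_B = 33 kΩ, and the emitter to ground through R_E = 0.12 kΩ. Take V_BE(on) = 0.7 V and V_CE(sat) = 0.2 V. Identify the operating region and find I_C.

active; I_C ≈ 3.2 mA

Assume active. Base-emitter loop: I_B = (V_BB − V_BE)/(R_B + (β+1)R_E) = (2.4 − 0.7)/(33 + 81×0.12) = 0.0398 mA.
I_C = β·I_B = 80×0.0398 = 3.18 mA.
V_CE = V_CC − I_C·R_C − I_E·R_E = 8.2 − 3.18×2.2 − 3.22×0.12 = 0.809 V > V_CE(sat), so the active-region assumption holds.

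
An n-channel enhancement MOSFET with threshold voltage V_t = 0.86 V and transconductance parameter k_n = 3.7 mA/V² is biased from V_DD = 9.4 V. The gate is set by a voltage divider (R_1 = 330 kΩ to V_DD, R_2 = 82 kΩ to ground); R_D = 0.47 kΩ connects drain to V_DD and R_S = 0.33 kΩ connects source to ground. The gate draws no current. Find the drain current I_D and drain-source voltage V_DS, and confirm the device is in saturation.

V_G = V_DD·R_2/(R_1+R_2) = 9.4×82/412 = 1.87 V.
Assume saturation: I_D = (k_n/2)(V_GS − V_t)² with V_GS = V_G − I_D·R_S = 1.87 − 0.33·I_D.
Substituting gives 0.201·I_D² − 2.23·I_D + 1.89 = 0, with roots I_D = 0.923 or 10.2 mA.
The root I_D = 10.2 mA gives V_GS = -1.48 V ≤ V_t, so take I_D = 0.923 mA.
Then V_GS = 1.57 V and V_DS = V_DD − I_D(R_D+R_S) = 9.4 − 0.923×0.8 = 8.66 V.
Saturation requires V_DS ≥ V_GS − V_t = 0.706 V; 8.66 ≥ 0.706 ✓.

I_D ≈ 0.92 mA, V_DS ≈ 8.7 V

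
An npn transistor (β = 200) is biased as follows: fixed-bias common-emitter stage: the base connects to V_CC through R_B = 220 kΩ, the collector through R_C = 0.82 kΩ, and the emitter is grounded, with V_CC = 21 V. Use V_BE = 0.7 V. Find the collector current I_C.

I_C ≈ 18 mA

Base loop: V_CC = I_B·R_B + V_BE, so I_B = (21 − 0.7)/220 kΩ = 0.0923 mA.
In the active region I_C = β·I_B = 200 × 0.0923 = 18.5 mA.
Collector loop: V_CE = V_CC − I_C·R_C = 21 − 18.5×0.82 = 5.87 V.
Since V_CE = 5.87 V > V_CE(sat) ≈ 0.2 V, the transistor is in the active region as assumed.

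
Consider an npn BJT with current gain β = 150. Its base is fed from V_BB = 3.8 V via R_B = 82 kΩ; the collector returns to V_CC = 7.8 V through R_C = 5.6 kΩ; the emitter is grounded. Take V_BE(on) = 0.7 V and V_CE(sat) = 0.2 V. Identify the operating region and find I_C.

saturation; I_C ≈ 1.4 mA

Assume active: I_B = (3.8 − 0.7)/82 = 0.0378 mA, giving I_C = β·I_B = 5.67 mA.
But then V_CE = 7.8 − 5.67×5.6 = -24 V < V_CE(sat) = 0.2 V — impossible in the active region.
So the transistor is saturated. With V_CE = 0.2 V, I_C = (V_CC − 0.2)/R_C = 7.6/5.6 = 1.36 mA.
Check: β·I_B = 5.67 mA > I_C = 1.36 mA, confirming saturation.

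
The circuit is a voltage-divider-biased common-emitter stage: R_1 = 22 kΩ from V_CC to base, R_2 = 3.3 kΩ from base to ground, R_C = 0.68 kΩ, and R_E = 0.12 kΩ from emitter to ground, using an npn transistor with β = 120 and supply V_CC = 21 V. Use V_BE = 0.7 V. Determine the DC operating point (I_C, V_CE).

Thevenize the base divider: V_Th = V_CC·R_2/(R_1+R_2) = 21×3.3/25.3 = 2.74 V, R_Th = R_1‖R_2 = 2.87 kΩ.
Base-emitter loop: V_Th = I_B·R_Th + V_BE + (β+1)I_B·R_E, so I_B = (2.74 − 0.7) / (2.87 + 121×0.12) = 0.117 mA.
I_C = β·I_B = 120×0.117 = 14.1 mA, and I_E = (β+1)I_B = 14.2 mA.
V_CE = V_CC − I_C·R_C − I_E·R_E = 21 − 14.1×0.68 − 14.2×0.12 = 9.73 V.
V_CE = 9.73 V > 0.2 V confirms active-region operation.

I_C ≈ 14 mA, V_CE ≈ 9.7 V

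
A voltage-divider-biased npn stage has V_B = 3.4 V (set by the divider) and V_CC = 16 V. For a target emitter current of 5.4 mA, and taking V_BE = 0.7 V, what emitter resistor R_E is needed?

R_E ≈ 0.5 kΩ

V_E = V_B − V_BE = 3.4 − 0.7 = 2.7 V.
R_E = V_E / I_E = 2.7 / 5.4 = 0.5 kΩ.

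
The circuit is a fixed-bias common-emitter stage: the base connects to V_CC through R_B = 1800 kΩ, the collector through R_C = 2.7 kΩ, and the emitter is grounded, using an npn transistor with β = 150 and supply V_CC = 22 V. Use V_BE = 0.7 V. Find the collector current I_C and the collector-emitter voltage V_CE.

Base loop: V_CC = I_B·R_B + V_BE, so I_B = (22 − 0.7)/1800 kΩ = 0.0118 mA.
In the active region I_C = β·I_B = 150 × 0.0118 = 1.78 mA.
Collector loop: V_CE = V_CC − I_C·R_C = 22 − 1.78×2.7 = 17.2 V.
Since V_CE = 17.2 V > V_CE(sat) ≈ 0.2 V, the transistor is in the active region as assumed.

I_C ≈ 1.8 mA, V_CE ≈ 17 V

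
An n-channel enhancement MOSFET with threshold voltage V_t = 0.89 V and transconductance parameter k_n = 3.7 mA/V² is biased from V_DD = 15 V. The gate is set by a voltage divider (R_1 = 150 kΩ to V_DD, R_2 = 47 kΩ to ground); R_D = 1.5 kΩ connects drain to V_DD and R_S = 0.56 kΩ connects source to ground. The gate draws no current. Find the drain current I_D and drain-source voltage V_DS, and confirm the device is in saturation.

V_G = V_DD·R_2/(R_1+R_2) = 15×47/197 = 3.58 V.
Assume saturation: I_D = (k_n/2)(V_GS − V_t)² with V_GS = V_G − I_D·R_S = 3.58 − 0.56·I_D.
Substituting gives 0.58·I_D² − 6.57·I_D + 13.4 = 0, with roots I_D = 2.66 or 8.67 mA.
The root I_D = 8.67 mA gives V_GS = -1.27 V ≤ V_t, so take I_D = 2.66 mA.
Then V_GS = 2.09 V and V_DS = V_DD − I_D(R_D+R_S) = 15 − 2.66×2.06 = 9.52 V.
Saturation requires V_DS ≥ V_GS − V_t = 1.2 V; 9.52 ≥ 1.2 ✓.

I_D ≈ 2.7 mA, V_DS ≈ 9.5 V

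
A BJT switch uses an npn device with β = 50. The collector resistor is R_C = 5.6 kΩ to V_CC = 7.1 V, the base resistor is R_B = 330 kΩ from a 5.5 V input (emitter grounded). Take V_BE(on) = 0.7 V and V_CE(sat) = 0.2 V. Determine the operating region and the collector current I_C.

Assume active. Base-emitter loop: I_B = (V_BB − V_BE)/R_B = (5.5 − 0.7)/330 = 0.0145 mA.
I_C = β·I_B = 50×0.0145 = 0.727 mA.
V_CE = V_CC − I_C·R_C = 7.1 − 0.727×5.6 = 3.03 V > V_CE(sat), so the active-region assumption holds.

active; I_C ≈ 0.73 mA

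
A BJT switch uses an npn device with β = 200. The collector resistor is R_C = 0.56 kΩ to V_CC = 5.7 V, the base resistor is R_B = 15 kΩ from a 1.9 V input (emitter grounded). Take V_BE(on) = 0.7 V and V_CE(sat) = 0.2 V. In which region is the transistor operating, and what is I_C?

Assume active: I_B = (1.9 − 0.7)/15 = 0.08 mA, giving I_C = β·I_B = 16 mA.
But then V_CE = 5.7 − 16×0.56 = -3.26 V < V_CE(sat) = 0.2 V — impossible in the active region.
So the transistor is saturated. With V_CE = 0.2 V, I_C = (V_CC − 0.2)/R_C = 5.5/0.56 = 9.82 mA.
Check: β·I_B = 16 mA > I_C = 9.82 mA, confirming saturation.

saturation; I_C ≈ 9.8 mA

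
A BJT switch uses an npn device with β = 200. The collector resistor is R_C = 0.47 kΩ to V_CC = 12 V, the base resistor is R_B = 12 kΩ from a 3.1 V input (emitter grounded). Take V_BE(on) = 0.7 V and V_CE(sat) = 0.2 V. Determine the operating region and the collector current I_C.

saturation; I_C ≈ 25 mA

Assume active: I_B = (3.1 − 0.7)/12 = 0.2 mA, giving I_C = β·I_B = 40 mA.
But then V_CE = 12 − 40×0.47 = -6.8 V < V_CE(sat) = 0.2 V — impossible in the active region.
So the transistor is saturated. With V_CE = 0.2 V, I_C = (V_CC − 0.2)/R_C = 11.8/0.47 = 25.1 mA.
Check: β·I_B = 40 mA > I_C = 25.1 mA, confirming saturation.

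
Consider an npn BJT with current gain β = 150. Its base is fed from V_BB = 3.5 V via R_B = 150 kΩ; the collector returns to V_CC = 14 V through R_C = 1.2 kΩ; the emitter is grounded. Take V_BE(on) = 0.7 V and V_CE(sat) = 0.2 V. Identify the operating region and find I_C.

active; I_C ≈ 2.8 mA

Assume active. Base-emitter loop: I_B = (V_BB − V_BE)/R_B = (3.5 − 0.7)/150 = 0.0187 mA.
I_C = β·I_B = 150×0.0187 = 2.8 mA.
V_CE = V_CC − I_C·R_C = 14 − 2.8×1.2 = 10.6 V > V_CE(sat), so the active-region assumption holds.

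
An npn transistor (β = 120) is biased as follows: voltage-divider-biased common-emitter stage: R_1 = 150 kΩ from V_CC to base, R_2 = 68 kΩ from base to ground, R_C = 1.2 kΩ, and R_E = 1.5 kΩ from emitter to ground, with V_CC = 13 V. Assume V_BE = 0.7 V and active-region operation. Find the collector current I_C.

Thevenize the base divider: V_Th = V_CC·R_2/(R_1+R_2) = 13×68/218 = 4.06 V, R_Th = R_1‖R_2 = 46.8 kΩ.
Base-emitter loop: V_Th = I_B·R_Th + V_BE + (β+1)I_B·R_E, so I_B = (4.06 − 0.7) / (46.8 + 121×1.5) = 0.0147 mA.
I_C = β·I_B = 120×0.0147 = 1.76 mA, and I_E = (β+1)I_B = 1.78 mA.
V_CE = V_CC − I_C·R_C − I_E·R_E = 13 − 1.76×1.2 − 1.78×1.5 = 8.22 V.
V_CE = 8.22 V > 0.2 V confirms active-region operation.

I_C ≈ 1.8 mA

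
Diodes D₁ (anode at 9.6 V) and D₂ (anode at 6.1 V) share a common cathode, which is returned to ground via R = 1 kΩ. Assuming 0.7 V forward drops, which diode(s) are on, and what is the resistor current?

Assume both conduct. Then node N would need to be at both 9.6−0.7 = 8.9 V and 6.1−0.7 = 5.4 V, which is impossible.
Assume only D₁ conducts: V_N = 9.6 − 0.7 = 8.9 V, so I_R = 8.9/1 = 8.9 mA.
Check D₂: its anode-to-cathode voltage is 6.1 − 8.9 = -2.8 V < 0.7 V, so it is off. The assumption is consistent.

Only D₁ conducts; I_R ≈ 8.9 mA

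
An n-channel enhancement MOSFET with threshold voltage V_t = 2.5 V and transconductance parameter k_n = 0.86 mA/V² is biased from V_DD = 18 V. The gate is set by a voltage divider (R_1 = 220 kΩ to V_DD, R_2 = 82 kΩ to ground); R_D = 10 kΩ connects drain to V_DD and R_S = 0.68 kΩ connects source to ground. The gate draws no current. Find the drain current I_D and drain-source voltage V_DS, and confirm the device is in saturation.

I_D ≈ 1.1 mA, V_DS ≈ 5.9 V

V_G = V_DD·R_2/(R_1+R_2) = 18×82/302 = 4.89 V.
Assume saturation: I_D = (k_n/2)(V_GS − V_t)² with V_GS = V_G − I_D·R_S = 4.89 − 0.68·I_D.
Substituting gives 0.199·I_D² − 2.4·I_D + 2.45 = 0, with roots I_D = 1.13 or 10.9 mA.
The root I_D = 10.9 mA gives V_GS = -2.54 V ≤ V_t, so take I_D = 1.13 mA.
Then V_GS = 4.12 V and V_DS = V_DD − I_D(R_D+R_S) = 18 − 1.13×10.7 = 5.95 V.
Saturation requires V_DS ≥ V_GS − V_t = 1.62 V; 5.95 ≥ 1.62 ✓.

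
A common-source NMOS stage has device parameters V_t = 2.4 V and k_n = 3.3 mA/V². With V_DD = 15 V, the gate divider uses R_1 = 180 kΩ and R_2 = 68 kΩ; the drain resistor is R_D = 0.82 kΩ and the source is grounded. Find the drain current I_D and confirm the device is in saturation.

V_G = V_DD·R_2/(R_1+R_2) = 15×68/248 = 4.11 V. With the source grounded, V_GS = V_G = 4.11 V.
Assume saturation: I_D = (k_n/2)(V_GS − V_t)² = (3.3/2)×(4.11 − 2.4)² = 1.65×1.71² = 4.84 mA.
V_DS = V_DD − I_D·R_D = 15 − 4.84×0.82 = 11 V.
Saturation requires V_DS ≥ V_GS − V_t = 1.71 V; 11 ≥ 1.71 ✓.

I_D ≈ 4.8 mA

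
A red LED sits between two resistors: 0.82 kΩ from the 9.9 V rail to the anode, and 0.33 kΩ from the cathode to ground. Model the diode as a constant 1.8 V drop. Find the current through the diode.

The two resistors are in series with the diode, so KVL gives 9.9 = I·0.82 + 1.8 + I·0.33.
I = (9.9 − 1.8) / (0.82 + 0.33) kΩ = 8.1 / 1.15 = 7.04 mA.

I ≈ 7 mA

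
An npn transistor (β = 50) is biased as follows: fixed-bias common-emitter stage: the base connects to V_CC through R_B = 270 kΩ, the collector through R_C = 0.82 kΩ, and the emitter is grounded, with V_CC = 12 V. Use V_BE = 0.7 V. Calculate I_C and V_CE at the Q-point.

I_C ≈ 2.1 mA, V_CE ≈ 10 V

Base loop: V_CC = I_B·R_B + V_BE, so I_B = (12 − 0.7)/270 kΩ = 0.0419 mA.
In the active region I_C = β·I_B = 50 × 0.0419 = 2.09 mA.
Collector loop: V_CE = V_CC − I_C·R_C = 12 − 2.09×0.82 = 10.3 V.
Since V_CE = 10.3 V > V_CE(sat) ≈ 0.2 V, the transistor is in the active region as assumed.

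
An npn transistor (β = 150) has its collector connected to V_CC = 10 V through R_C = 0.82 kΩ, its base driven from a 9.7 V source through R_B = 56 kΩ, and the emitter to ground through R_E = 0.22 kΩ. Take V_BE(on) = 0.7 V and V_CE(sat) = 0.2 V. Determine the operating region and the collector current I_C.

saturation; I_C ≈ 9.4 mA

Assume active: I_B = (9.7 − 0.7)/(56 + 151×0.22) = 0.101 mA, I_C = β·I_B = 15.1 mA.
Then V_CE = 10 − 15.1×0.82 − 15.2×0.22 = -5.76 V < 0.2 V — the active assumption fails.
Re-solve with V_CE = 0.2 V. KCL at the emitter: V_E/R_E = (V_BB−0.7−V_E)/R_B + (V_CC−0.2−V_E)/R_C, giving V_E = 2.09 V.
I_C = (V_CC − 0.2 − V_E)/R_C = (9.8 − 2.09)/0.82 = 9.4 mA.
Check: I_B = (9 − 2.09)/56 = 0.123 mA, and β·I_B = 18.5 mA > I_C, confirming saturation.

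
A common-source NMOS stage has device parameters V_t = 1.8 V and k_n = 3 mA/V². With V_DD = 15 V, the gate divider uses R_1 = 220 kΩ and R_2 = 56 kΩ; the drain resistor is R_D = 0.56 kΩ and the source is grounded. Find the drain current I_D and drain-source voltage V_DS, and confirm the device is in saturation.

V_G = V_DD·R_2/(R_1+R_2) = 15×56/276 = 3.04 V. With the source grounded, V_GS = V_G = 3.04 V.
Assume saturation: I_D = (k_n/2)(V_GS − V_t)² = (3/2)×(3.04 − 1.8)² = 1.5×1.24² = 2.32 mA.
V_DS = V_DD − I_D·R_D = 15 − 2.32×0.56 = 13.7 V.
Saturation requires V_DS ≥ V_GS − V_t = 1.24 V; 13.7 ≥ 1.24 ✓.

I_D ≈ 2.3 mA, V_DS ≈ 14 V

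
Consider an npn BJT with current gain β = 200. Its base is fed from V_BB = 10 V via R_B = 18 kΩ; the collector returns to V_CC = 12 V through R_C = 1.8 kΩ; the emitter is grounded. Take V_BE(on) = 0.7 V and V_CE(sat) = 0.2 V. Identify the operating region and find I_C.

saturation; I_C ≈ 6.6 mA

Assume active: I_B = (10 − 0.7)/18 = 0.517 mA, giving I_C = β·I_B = 103 mA.
But then V_CE = 12 − 103×1.8 = -174 V < V_CE(sat) = 0.2 V — impossible in the active region.
So the transistor is saturated. With V_CE = 0.2 V, I_C = (V_CC − 0.2)/R_C = 11.8/1.8 = 6.56 mA.
Check: β·I_B = 103 mA > I_C = 6.56 mA, confirming saturation.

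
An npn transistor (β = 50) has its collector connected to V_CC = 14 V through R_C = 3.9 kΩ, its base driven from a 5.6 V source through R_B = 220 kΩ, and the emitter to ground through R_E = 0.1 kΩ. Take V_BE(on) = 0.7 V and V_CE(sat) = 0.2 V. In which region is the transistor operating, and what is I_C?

Assume active. Base-emitter loop: I_B = (V_BB − V_BE)/(R_B + (β+1)R_E) = (5.6 − 0.7)/(220 + 51×0.1) = 0.0218 mA.
I_C = β·I_B = 50×0.0218 = 1.09 mA.
V_CE = V_CC − I_C·R_C − I_E·R_E = 14 − 1.09×3.9 − 1.11×0.1 = 9.64 V > V_CE(sat), so the active-region assumption holds.

active; I_C ≈ 1.1 mA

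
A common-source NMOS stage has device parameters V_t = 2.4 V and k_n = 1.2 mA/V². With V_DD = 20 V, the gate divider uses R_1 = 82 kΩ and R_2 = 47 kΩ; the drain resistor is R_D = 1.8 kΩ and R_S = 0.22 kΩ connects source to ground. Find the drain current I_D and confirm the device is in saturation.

I_D ≈ 6.9 mA

V_G = V_DD·R_2/(R_1+R_2) = 20×47/129 = 7.29 V.
Assume saturation: I_D = (k_n/2)(V_GS − V_t)² with V_GS = V_G − I_D·R_S = 7.29 − 0.22·I_D.
Substituting gives 0.029·I_D² − 2.29·I_D + 14.3 = 0, with roots I_D = 6.85 or 72 mA.
The root I_D = 72 mA gives V_GS = -8.56 V ≤ V_t, so take I_D = 6.85 mA.
Then V_GS = 5.78 V and V_DS = V_DD − I_D(R_D+R_S) = 20 − 6.85×2.02 = 6.16 V.
Saturation requires V_DS ≥ V_GS − V_t = 3.38 V; 6.16 ≥ 3.38 ✓.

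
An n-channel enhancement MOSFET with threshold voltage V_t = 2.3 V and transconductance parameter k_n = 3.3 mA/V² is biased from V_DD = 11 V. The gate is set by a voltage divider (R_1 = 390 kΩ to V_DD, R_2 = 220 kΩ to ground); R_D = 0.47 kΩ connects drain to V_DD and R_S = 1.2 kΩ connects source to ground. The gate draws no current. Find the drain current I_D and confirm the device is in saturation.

I_D ≈ 0.81 mA

V_G = V_DD·R_2/(R_1+R_2) = 11×220/610 = 3.97 V.
Assume saturation: I_D = (k_n/2)(V_GS − V_t)² with V_GS = V_G − I_D·R_S = 3.97 − 1.2·I_D.
Substituting gives 2.38·I_D² − 7.6·I_D + 4.59 = 0, with roots I_D = 0.807 or 2.39 mA.
The root I_D = 2.39 mA gives V_GS = 1.1 V ≤ V_t, so take I_D = 0.807 mA.
Then V_GS = 3 V and V_DS = V_DD − I_D(R_D+R_S) = 11 − 0.807×1.67 = 9.65 V.
Saturation requires V_DS ≥ V_GS − V_t = 0.699 V; 9.65 ≥ 0.699 ✓.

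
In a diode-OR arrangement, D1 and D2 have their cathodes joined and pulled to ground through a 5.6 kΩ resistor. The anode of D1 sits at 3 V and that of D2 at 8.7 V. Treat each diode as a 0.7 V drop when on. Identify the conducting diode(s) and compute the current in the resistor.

Only D2 conducts; I_R ≈ 1.4 mA

Assume both conduct. Then node N would need to be at both 3−0.7 = 2.3 V and 8.7−0.7 = 8 V, which is impossible.
Assume only D2 conducts: V_N = 8.7 − 0.7 = 8 V, so I_R = 8/5.6 = 1.43 mA.
Check D1: its anode-to-cathode voltage is 3 − 8 = -5 V < 0.7 V, so it is off. The assumption is consistent.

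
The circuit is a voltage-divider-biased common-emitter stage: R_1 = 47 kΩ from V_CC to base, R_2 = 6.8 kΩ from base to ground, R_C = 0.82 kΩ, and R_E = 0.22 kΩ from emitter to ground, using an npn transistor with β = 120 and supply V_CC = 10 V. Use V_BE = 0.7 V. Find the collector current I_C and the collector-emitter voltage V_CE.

I_C ≈ 2.1 mA, V_CE ≈ 7.8 V

Thevenize the base divider: V_Th = V_CC·R_2/(R_1+R_2) = 10×6.8/53.8 = 1.26 V, R_Th = R_1‖R_2 = 5.94 kΩ.
Base-emitter loop: V_Th = I_B·R_Th + V_BE + (β+1)I_B·R_E, so I_B = (1.26 − 0.7) / (5.94 + 121×0.22) = 0.0173 mA.
I_C = β·I_B = 120×0.0173 = 2.08 mA, and I_E = (β+1)I_B = 2.1 mA.
V_CE = V_CC − I_C·R_C − I_E·R_E = 10 − 2.08×0.82 − 2.1×0.22 = 7.83 V.
V_CE = 7.83 V > 0.2 V confirms active-region operation.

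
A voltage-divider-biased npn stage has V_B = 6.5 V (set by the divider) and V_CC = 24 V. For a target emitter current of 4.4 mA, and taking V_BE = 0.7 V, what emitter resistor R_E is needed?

R_E ≈ 1.3 kΩ

V_E = V_B − V_BE = 6.5 − 0.7 = 5.8 V.
R_E = V_E / I_E = 5.8 / 4.4 = 1.32 kΩ.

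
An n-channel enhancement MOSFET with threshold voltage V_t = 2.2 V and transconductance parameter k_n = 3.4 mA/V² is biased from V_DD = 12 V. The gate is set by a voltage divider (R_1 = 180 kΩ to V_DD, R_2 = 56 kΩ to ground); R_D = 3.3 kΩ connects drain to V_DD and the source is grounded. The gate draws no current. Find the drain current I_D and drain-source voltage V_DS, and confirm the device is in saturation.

I_D ≈ 0.71 mA, V_DS ≈ 9.6 V

V_G = V_DD·R_2/(R_1+R_2) = 12×56/236 = 2.85 V. With the source grounded, V_GS = V_G = 2.85 V.
Assume saturation: I_D = (k_n/2)(V_GS − V_t)² = (3.4/2)×(2.85 − 2.2)² = 1.7×0.647² = 0.713 mA.
V_DS = V_DD − I_D·R_D = 12 − 0.713×3.3 = 9.65 V.
Saturation requires V_DS ≥ V_GS − V_t = 0.647 V; 9.65 ≥ 0.647 ✓.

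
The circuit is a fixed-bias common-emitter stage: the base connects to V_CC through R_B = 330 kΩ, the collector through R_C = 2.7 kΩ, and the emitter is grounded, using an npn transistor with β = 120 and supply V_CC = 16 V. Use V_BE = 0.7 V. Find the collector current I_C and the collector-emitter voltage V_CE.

Base loop: V_CC = I_B·R_B + V_BE, so I_B = (16 − 0.7)/330 kΩ = 0.0464 mA.
In the active region I_C = β·I_B = 120 × 0.0464 = 5.56 mA.
Collector loop: V_CE = V_CC − I_C·R_C = 16 − 5.56×2.7 = 0.978 V.
Since V_CE = 0.978 V > V_CE(sat) ≈ 0.2 V, the transistor is in the active region as assumed.

I_C ≈ 5.6 mA, V_CE ≈ 0.98 V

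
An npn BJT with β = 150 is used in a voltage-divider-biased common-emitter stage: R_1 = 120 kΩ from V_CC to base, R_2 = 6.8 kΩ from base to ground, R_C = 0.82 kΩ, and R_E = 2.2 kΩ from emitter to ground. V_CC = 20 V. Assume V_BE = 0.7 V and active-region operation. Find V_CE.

V_CE ≈ 19 V

Thevenize the base divider: V_Th = V_CC·R_2/(R_1+R_2) = 20×6.8/127 = 1.07 V, R_Th = R_1‖R_2 = 6.44 kΩ.
Base-emitter loop: V_Th = I_B·R_Th + V_BE + (β+1)I_B·R_E, so I_B = (1.07 − 0.7) / (6.44 + 151×2.2) = 0.0011 mA.
I_C = β·I_B = 150×0.0011 = 0.165 mA, and I_E = (β+1)I_B = 0.166 mA.
V_CE = V_CC − I_C·R_C − I_E·R_E = 20 − 0.165×0.82 − 0.166×2.2 = 19.5 V.
V_CE = 19.5 V > 0.2 V confirms active-region operation.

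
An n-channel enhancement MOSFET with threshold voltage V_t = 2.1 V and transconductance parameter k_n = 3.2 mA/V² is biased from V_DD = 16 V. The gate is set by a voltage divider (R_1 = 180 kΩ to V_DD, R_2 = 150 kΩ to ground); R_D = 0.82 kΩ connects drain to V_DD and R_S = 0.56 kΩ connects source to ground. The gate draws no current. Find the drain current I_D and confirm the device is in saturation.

I_D ≈ 5.8 mA

V_G = V_DD·R_2/(R_1+R_2) = 16×150/330 = 7.27 V.
Assume saturation: I_D = (k_n/2)(V_GS − V_t)² with V_GS = V_G − I_D·R_S = 7.27 − 0.56·I_D.
Substituting gives 0.502·I_D² − 10.3·I_D + 42.8 = 0, with roots I_D = 5.83 or 14.6 mA.
The root I_D = 14.6 mA gives V_GS = -0.925 V ≤ V_t, so take I_D = 5.83 mA.
Then V_GS = 4.01 V and V_DS = V_DD − I_D(R_D+R_S) = 16 − 5.83×1.38 = 7.96 V.
Saturation requires V_DS ≥ V_GS − V_t = 1.91 V; 7.96 ≥ 1.91 ✓.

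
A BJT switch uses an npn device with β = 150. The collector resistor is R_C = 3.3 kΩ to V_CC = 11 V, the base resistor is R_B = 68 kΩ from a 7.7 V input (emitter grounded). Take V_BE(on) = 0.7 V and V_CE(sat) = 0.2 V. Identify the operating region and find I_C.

saturation; I_C ≈ 3.3 mA

Assume active: I_B = (7.7 − 0.7)/68 = 0.103 mA, giving I_C = β·I_B = 15.4 mA.
But then V_CE = 11 − 15.4×3.3 = -40 V < V_CE(sat) = 0.2 V — impossible in the active region.
So the transistor is saturated. With V_CE = 0.2 V, I_C = (V_CC − 0.2)/R_C = 10.8/3.3 = 3.27 mA.
Check: β·I_B = 15.4 mA > I_C = 3.27 mA, confirming saturation.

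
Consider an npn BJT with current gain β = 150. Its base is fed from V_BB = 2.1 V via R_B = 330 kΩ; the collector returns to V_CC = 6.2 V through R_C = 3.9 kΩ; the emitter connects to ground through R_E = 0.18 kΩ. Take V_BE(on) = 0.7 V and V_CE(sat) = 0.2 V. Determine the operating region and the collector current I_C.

active; I_C ≈ 0.59 mA

Assume active. Base-emitter loop: I_B = (V_BB − V_BE)/(R_B + (β+1)R_E) = (2.1 − 0.7)/(330 + 151×0.18) = 0.00392 mA.
I_C = β·I_B = 150×0.00392 = 0.588 mA.
V_CE = V_CC − I_C·R_C − I_E·R_E = 6.2 − 0.588×3.9 − 0.592×0.18 = 3.8 V > V_CE(sat), so the active-region assumption holds.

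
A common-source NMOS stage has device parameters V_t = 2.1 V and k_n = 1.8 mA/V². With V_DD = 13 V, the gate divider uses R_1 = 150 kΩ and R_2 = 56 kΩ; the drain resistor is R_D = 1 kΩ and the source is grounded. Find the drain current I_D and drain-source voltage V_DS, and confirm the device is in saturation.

I_D ≈ 1.9 mA, V_DS ≈ 11 V

V_G = V_DD·R_2/(R_1+R_2) = 13×56/206 = 3.53 V. With the source grounded, V_GS = V_G = 3.53 V.
Assume saturation: I_D = (k_n/2)(V_GS − V_t)² = (1.8/2)×(3.53 − 2.1)² = 0.9×1.43² = 1.85 mA.
V_DS = V_DD − I_D·R_D = 13 − 1.85×1 = 11.1 V.
Saturation requires V_DS ≥ V_GS − V_t = 1.43 V; 11.1 ≥ 1.43 ✓.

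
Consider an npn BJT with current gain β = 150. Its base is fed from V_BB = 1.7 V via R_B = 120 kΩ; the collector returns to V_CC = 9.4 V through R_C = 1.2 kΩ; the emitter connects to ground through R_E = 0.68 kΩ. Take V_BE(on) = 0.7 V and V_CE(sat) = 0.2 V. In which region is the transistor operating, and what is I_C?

Assume active. Base-emitter loop: I_B = (V_BB − V_BE)/(R_B + (β+1)R_E) = (1.7 − 0.7)/(120 + 151×0.68) = 0.00449 mA.
I_C = β·I_B = 150×0.00449 = 0.674 mA.
V_CE = V_CC − I_C·R_C − I_E·R_E = 9.4 − 0.674×1.2 − 0.678×0.68 = 8.13 V > V_CE(sat), so the active-region assumption holds.

active; I_C ≈ 0.67 mA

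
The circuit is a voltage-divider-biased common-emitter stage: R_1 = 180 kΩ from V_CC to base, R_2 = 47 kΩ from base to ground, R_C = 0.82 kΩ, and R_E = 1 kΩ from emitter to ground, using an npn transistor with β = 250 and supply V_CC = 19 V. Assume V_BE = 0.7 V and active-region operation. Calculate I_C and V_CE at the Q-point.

I_C ≈ 2.8 mA, V_CE ≈ 14 V

Thevenize the base divider: V_Th = V_CC·R_2/(R_1+R_2) = 19×47/227 = 3.93 V, R_Th = R_1‖R_2 = 37.3 kΩ.
Base-emitter loop: V_Th = I_B·R_Th + V_BE + (β+1)I_B·R_E, so I_B = (3.93 − 0.7) / (37.3 + 251×1) = 0.0112 mA.
I_C = β·I_B = 250×0.0112 = 2.8 mA, and I_E = (β+1)I_B = 2.82 mA.
V_CE = V_CC − I_C·R_C − I_E·R_E = 19 − 2.8×0.82 − 2.82×1 = 13.9 V.
V_CE = 13.9 V > 0.2 V confirms active-region operation.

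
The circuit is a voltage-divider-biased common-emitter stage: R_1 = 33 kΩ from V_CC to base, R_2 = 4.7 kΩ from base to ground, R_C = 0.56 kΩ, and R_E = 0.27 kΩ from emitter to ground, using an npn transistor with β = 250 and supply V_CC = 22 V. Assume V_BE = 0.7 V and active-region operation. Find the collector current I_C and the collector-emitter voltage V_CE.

I_C ≈ 7.1 mA, V_CE ≈ 16 V

Thevenize the base divider: V_Th = V_CC·R_2/(R_1+R_2) = 22×4.7/37.7 = 2.74 V, R_Th = R_1‖R_2 = 4.11 kΩ.
Base-emitter loop: V_Th = I_B·R_Th + V_BE + (β+1)I_B·R_E, so I_B = (2.74 − 0.7) / (4.11 + 251×0.27) = 0.0284 mA.
I_C = β·I_B = 250×0.0284 = 7.1 mA, and I_E = (β+1)I_B = 7.13 mA.
V_CE = V_CC − I_C·R_C − I_E·R_E = 22 − 7.1×0.56 − 7.13×0.27 = 16.1 V.
V_CE = 16.1 V > 0.2 V confirms active-region operation.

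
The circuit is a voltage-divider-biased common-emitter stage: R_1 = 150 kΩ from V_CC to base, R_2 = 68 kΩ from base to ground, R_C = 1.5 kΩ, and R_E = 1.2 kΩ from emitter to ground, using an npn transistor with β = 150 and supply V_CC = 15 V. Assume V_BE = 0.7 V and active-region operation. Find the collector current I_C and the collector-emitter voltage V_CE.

Thevenize the base divider: V_Th = V_CC·R_2/(R_1+R_2) = 15×68/218 = 4.68 V, R_Th = R_1‖R_2 = 46.8 kΩ.
Base-emitter loop: V_Th = I_B·R_Th + V_BE + (β+1)I_B·R_E, so I_B = (4.68 − 0.7) / (46.8 + 151×1.2) = 0.0175 mA.
I_C = β·I_B = 150×0.0175 = 2.62 mA, and I_E = (β+1)I_B = 2.64 mA.
V_CE = V_CC − I_C·R_C − I_E·R_E = 15 − 2.62×1.5 − 2.64×1.2 = 7.91 V.
V_CE = 7.91 V > 0.2 V confirms active-region operation.

I_C ≈ 2.6 mA, V_CE ≈ 7.9 V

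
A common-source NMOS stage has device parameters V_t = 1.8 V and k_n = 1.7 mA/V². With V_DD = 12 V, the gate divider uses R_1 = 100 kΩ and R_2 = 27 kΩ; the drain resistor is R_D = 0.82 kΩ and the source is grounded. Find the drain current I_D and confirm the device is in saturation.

I_D ≈ 0.48 mA

V_G = V_DD·R_2/(R_1+R_2) = 12×27/127 = 2.55 V. With the source grounded, V_GS = V_G = 2.55 V.
Assume saturation: I_D = (k_n/2)(V_GS − V_t)² = (1.7/2)×(2.55 − 1.8)² = 0.85×0.751² = 0.48 mA.
V_DS = V_DD − I_D·R_D = 12 − 0.48×0.82 = 11.6 V.
Saturation requires V_DS ≥ V_GS − V_t = 0.751 V; 11.6 ≥ 0.751 ✓.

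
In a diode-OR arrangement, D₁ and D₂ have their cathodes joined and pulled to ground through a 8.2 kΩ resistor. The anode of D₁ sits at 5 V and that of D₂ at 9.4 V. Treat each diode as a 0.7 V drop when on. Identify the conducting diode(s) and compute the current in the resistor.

Only D₂ conducts; I_R ≈ 1.1 mA

Assume both conduct. Then node N would need to be at both 5−0.7 = 4.3 V and 9.4−0.7 = 8.7 V, which is impossible.
Assume only D₂ conducts: V_N = 9.4 − 0.7 = 8.7 V, so I_R = 8.7/8.2 = 1.06 mA.
Check D₁: its anode-to-cathode voltage is 5 − 8.7 = -3.7 V < 0.7 V, so it is off. The assumption is consistent.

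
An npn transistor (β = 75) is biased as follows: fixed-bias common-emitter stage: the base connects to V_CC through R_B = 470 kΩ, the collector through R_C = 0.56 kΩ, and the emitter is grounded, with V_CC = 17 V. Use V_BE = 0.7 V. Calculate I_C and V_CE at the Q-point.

I_C ≈ 2.6 mA, V_CE ≈ 16 V

Base loop: V_CC = I_B·R_B + V_BE, so I_B = (17 − 0.7)/470 kΩ = 0.0347 mA.
In the active region I_C = β·I_B = 75 × 0.0347 = 2.6 mA.
Collector loop: V_CE = V_CC − I_C·R_C = 17 − 2.6×0.56 = 15.5 V.
Since V_CE = 15.5 V > V_CE(sat) ≈ 0.2 V, the transistor is in the active region as assumed.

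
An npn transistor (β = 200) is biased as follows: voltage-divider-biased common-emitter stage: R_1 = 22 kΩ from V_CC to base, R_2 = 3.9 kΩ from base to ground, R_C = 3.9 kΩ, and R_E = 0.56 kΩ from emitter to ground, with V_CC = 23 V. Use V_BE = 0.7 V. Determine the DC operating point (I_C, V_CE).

I_C ≈ 4.8 mA, V_CE ≈ 1.7 V

Thevenize the base divider: V_Th = V_CC·R_2/(R_1+R_2) = 23×3.9/25.9 = 3.46 V, R_Th = R_1‖R_2 = 3.31 kΩ.
Base-emitter loop: V_Th = I_B·R_Th + V_BE + (β+1)I_B·R_E, so I_B = (3.46 − 0.7) / (3.31 + 201×0.56) = 0.0238 mA.
I_C = β·I_B = 200×0.0238 = 4.77 mA, and I_E = (β+1)I_B = 4.79 mA.
V_CE = V_CC − I_C·R_C − I_E·R_E = 23 − 4.77×3.9 − 4.79×0.56 = 1.71 V.
V_CE = 1.71 V > 0.2 V confirms active-region operation.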